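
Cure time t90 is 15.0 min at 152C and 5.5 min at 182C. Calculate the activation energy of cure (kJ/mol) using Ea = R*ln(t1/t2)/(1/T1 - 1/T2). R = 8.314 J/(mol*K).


T1 = 425.15 K, T2 = 455.15 K
1/T1 - 1/T2 = 1.5503e-04
ln(t1/t2) = ln(15.0/5.5) = 1.0033
Ea = 8.314 * 1.0033 / 1.5503e-04 = 53804.3292 J/mol
Ea = 53.8 kJ/mol

53.8 kJ/mol


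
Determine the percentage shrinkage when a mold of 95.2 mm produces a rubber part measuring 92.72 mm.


Shrinkage = (mold - part) / mold * 100
= (95.2 - 92.72) / 95.2 * 100
= 2.48 / 95.2 * 100
= 2.61%

2.61%


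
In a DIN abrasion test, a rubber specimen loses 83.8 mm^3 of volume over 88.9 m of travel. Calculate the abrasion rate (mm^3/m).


Rate = volume_loss / distance
= 83.8 / 88.9
= 0.943 mm^3/m

0.943 mm^3/m


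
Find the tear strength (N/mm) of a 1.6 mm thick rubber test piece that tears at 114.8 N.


Tear strength = force / thickness
= 114.8 / 1.6
= 71.75 N/mm

71.75 N/mm


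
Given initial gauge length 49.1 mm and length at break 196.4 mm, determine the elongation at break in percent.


Elongation = (Lf - L0) / L0 * 100
= (196.4 - 49.1) / 49.1 * 100
= 147.3 / 49.1 * 100
= 300.0%

300.0%


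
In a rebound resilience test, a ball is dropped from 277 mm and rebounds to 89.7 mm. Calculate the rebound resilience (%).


Resilience = h_rebound / h_drop * 100
= 89.7 / 277 * 100
= 32.4%

32.4%


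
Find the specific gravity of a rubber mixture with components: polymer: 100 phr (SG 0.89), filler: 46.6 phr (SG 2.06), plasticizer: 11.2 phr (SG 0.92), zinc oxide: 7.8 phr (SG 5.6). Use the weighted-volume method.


Sum of weights = 165.6
Volume contributions:
  polymer: 100/0.89 = 112.3596
  filler: 46.6/2.06 = 22.6214
  plasticizer: 11.2/0.92 = 12.1739
  zinc oxide: 7.8/5.6 = 1.3929
Sum of volumes = 148.5477
SG = 165.6 / 148.5477 = 1.115

SG = 1.115


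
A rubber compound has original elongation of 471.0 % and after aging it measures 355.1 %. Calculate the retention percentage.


Retention = aged / original * 100
= 355.1 / 471.0 * 100
= 75.4%

75.4%


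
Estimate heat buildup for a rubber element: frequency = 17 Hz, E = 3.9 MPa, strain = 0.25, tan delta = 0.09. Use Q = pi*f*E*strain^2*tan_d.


Q = pi * f * E * strain^2 * tan_d
= pi * 17 * 3.9 * 0.25^2 * 0.09
= pi * 17 * 3.9 * 0.0625 * 0.09
= 1.1716

Q = 1.1716


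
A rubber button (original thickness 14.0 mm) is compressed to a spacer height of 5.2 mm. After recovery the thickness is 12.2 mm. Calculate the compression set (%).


CS = (t0 - recovered) / (t0 - ts) * 100
= (14.0 - 12.2) / (14.0 - 5.2) * 100
= 1.8 / 8.8 * 100
= 20.5%

20.5%


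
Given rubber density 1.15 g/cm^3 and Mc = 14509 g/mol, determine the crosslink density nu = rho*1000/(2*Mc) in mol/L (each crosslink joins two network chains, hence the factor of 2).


nu = rho * 1000 / (2 * Mc)
nu = 1.15 * 1000 / (2 * 14509)
nu = 1150.0 / 29018
nu = 0.0396 mol/L

0.0396 mol/L


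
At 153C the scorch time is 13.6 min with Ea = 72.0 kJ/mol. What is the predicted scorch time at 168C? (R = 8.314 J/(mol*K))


Convert temperatures: T1 = 153 + 273.15 = 426.15 K, T2 = 168 + 273.15 = 441.15 K
ts2_new = 13.6 * exp(72000 / 8.314 * (1/441.15 - 1/426.15))
1/T2 - 1/T1 = -7.9789e-05
ts2_new = 6.81 min

6.81 min


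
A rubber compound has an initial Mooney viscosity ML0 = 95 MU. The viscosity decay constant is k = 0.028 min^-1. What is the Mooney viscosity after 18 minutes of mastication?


ML = ML0 * exp(-k * t)
ML = 95 * exp(-0.028 * 18)
ML = 95 * 0.6041
ML = 57.39 MU

57.39 MU


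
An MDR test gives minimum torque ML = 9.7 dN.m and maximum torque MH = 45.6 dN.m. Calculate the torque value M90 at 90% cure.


M90 = ML + 0.9 * (MH - ML)
M90 = 9.7 + 0.9 * (45.6 - 9.7)
M90 = 9.7 + 0.9 * 35.9
M90 = 42.01 dN.m

42.01 dN.m


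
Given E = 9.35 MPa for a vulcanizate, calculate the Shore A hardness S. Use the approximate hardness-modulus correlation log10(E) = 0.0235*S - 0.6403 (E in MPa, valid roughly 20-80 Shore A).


log10(E) = 0.0235*S - 0.6403  =>  S = (log10(E) + 0.6403) / 0.0235
log10(9.35) = 0.970812
S = (0.970812 + 0.6403) / 0.0235 = 1.611112 / 0.0235
S = 68.6

Shore A = 68.6


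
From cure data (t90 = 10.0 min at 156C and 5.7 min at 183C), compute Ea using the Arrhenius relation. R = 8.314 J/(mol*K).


T1 = 429.15 K, T2 = 456.15 K
1/T1 - 1/T2 = 1.3793e-04
ln(t1/t2) = ln(10.0/5.7) = 0.5621
Ea = 8.314 * 0.5621 / 1.3793e-04 = 33883.7332 J/mol
Ea = 33.88 kJ/mol

33.88 kJ/mol


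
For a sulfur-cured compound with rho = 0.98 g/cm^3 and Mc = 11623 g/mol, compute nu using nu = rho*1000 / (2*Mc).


nu = rho * 1000 / (2 * Mc)
nu = 0.98 * 1000 / (2 * 11623)
nu = 980.0 / 23246
nu = 0.0422 mol/L

0.0422 mol/L


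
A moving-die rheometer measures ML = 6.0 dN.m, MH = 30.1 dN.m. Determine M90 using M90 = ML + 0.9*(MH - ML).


M90 = ML + 0.9 * (MH - ML)
M90 = 6.0 + 0.9 * (30.1 - 6.0)
M90 = 6.0 + 0.9 * 24.1
M90 = 27.69 dN.m

27.69 dN.m


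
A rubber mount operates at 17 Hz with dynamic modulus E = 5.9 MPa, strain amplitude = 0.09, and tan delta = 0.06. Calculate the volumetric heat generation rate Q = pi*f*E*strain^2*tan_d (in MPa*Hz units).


Q = pi * f * E * strain^2 * tan_d
= pi * 17 * 5.9 * 0.09^2 * 0.06
= pi * 17 * 5.9 * 0.0081 * 0.06
= 0.1531

Q = 0.1531


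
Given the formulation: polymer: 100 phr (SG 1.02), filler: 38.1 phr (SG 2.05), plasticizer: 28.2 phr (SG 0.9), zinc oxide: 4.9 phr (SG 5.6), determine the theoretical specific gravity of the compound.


Sum of weights = 171.2
Volume contributions:
  polymer: 100/1.02 = 98.0392
  filler: 38.1/2.05 = 18.5854
  plasticizer: 28.2/0.9 = 31.3333
  zinc oxide: 4.9/5.6 = 0.8750
Sum of volumes = 148.8329
SG = 171.2 / 148.8329 = 1.15

SG = 1.15


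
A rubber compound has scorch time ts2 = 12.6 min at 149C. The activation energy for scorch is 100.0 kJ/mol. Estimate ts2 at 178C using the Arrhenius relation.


Convert temperatures: T1 = 149 + 273.15 = 422.15 K, T2 = 178 + 273.15 = 451.15 K
ts2_new = 12.6 * exp(100000 / 8.314 * (1/451.15 - 1/422.15))
1/T2 - 1/T1 = -1.5227e-04
ts2_new = 2.02 min

2.02 min


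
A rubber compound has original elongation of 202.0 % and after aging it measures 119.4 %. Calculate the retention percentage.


Retention = aged / original * 100
= 119.4 / 202.0 * 100
= 59.1%

59.1%


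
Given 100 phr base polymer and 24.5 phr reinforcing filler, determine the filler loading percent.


Filler % = filler / (rubber + filler) * 100
= 24.5 / (100 + 24.5) * 100
= 24.5 / 124.5 * 100
= 19.68%

19.68%


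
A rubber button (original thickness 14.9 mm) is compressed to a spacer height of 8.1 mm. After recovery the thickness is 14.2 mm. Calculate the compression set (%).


CS = (t0 - recovered) / (t0 - ts) * 100
= (14.9 - 14.2) / (14.9 - 8.1) * 100
= 0.7 / 6.8 * 100
= 10.3%

10.3%


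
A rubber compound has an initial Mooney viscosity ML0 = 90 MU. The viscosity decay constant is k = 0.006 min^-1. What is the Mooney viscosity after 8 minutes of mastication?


ML = ML0 * exp(-k * t)
ML = 90 * exp(-0.006 * 8)
ML = 90 * 0.9531
ML = 85.78 MU

85.78 MU


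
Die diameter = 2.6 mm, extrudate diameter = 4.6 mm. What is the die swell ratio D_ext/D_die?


Die swell ratio = D_extrudate / D_die
= 4.6 / 2.6
= 1.769

Die swell = 1.769


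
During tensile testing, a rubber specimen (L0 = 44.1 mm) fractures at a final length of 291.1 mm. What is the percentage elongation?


Elongation = (Lf - L0) / L0 * 100
= (291.1 - 44.1) / 44.1 * 100
= 247.0 / 44.1 * 100
= 560.1%

560.1%


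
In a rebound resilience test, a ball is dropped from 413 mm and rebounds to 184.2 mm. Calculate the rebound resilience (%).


Resilience = h_rebound / h_drop * 100
= 184.2 / 413 * 100
= 44.6%

44.6%


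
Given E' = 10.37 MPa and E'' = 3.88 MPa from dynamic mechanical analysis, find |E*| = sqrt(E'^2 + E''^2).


|E*| = sqrt(E'^2 + E''^2)
= sqrt(10.37^2 + 3.88^2)
= sqrt(107.5369 + 15.0544)
= 11.072 MPa

11.072 MPa


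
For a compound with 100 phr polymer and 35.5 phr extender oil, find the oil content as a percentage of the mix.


Oil % = oil / (100 + oil) * 100
= 35.5 / (100 + 35.5) * 100
= 35.5 / 135.5 * 100
= 26.2%

26.2%


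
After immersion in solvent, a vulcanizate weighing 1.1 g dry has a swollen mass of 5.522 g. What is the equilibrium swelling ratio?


Q = W_swollen / W_dry
Q = 5.522 / 1.1
Q = 5.02

Q = 5.02


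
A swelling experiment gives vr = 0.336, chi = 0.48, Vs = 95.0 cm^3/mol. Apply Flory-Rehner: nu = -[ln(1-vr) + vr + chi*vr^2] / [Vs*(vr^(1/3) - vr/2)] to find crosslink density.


ln(1 - vr) = ln(1 - 0.336) = -0.4095
Numerator = -((-0.4095) + 0.336 + 0.48 * 0.336^2) = 0.0193
Denominator = 95.0 * (0.336^(1/3) - 0.336/2) = 50.0845
nu = 0.0193 / 50.0845 = 3.8501e-04 mol/cm^3

3.8501e-04 mol/cm^3


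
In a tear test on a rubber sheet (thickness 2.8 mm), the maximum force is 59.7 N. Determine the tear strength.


Tear strength = force / thickness
= 59.7 / 2.8
= 21.32 N/mm

21.32 N/mm


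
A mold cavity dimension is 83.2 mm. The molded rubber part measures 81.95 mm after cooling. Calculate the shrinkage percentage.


Shrinkage = (mold - part) / mold * 100
= (83.2 - 81.95) / 83.2 * 100
= 1.25 / 83.2 * 100
= 1.5%

1.5%


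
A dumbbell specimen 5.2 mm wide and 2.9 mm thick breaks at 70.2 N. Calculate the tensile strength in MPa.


Area = width * thickness = 5.2 * 2.9 = 15.08 mm^2
TS = force / area = 70.2 / 15.08 = 4.66 MPa

4.66 MPa


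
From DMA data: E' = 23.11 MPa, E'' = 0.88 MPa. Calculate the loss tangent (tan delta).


tan delta = E'' / E'
= 0.88 / 23.11
= 0.0381

tan delta = 0.0381


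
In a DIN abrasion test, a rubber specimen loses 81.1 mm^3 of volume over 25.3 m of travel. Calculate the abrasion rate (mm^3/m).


Rate = volume_loss / distance
= 81.1 / 25.3
= 3.206 mm^3/m

3.206 mm^3/m


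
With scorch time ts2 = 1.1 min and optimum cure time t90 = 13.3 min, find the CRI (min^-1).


CRI = 100 / (t90 - ts2)
= 100 / (13.3 - 1.1)
= 100 / 12.2
= 8.2 min^-1

8.2 min^-1


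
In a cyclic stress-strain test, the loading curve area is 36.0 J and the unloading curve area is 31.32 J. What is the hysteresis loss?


Hysteresis loss = loading - unloading
= 36.0 - 31.32
= 4.68 J

4.68 J


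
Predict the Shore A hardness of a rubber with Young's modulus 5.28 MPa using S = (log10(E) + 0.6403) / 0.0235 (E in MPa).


log10(E) = 0.0235*S - 0.6403  =>  S = (log10(E) + 0.6403) / 0.0235
log10(5.28) = 0.722634
S = (0.722634 + 0.6403) / 0.0235 = 1.362934 / 0.0235
S = 58.0

Shore A = 58.0


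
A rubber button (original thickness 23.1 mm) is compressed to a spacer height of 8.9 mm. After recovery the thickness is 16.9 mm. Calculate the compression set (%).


CS = (t0 - recovered) / (t0 - ts) * 100
= (23.1 - 16.9) / (23.1 - 8.9) * 100
= 6.2 / 14.2 * 100
= 43.7%

43.7%


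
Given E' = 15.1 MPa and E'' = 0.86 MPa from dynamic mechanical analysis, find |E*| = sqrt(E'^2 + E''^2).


|E*| = sqrt(E'^2 + E''^2)
= sqrt(15.1^2 + 0.86^2)
= sqrt(228.0100 + 0.7396)
= 15.124 MPa

15.124 MPa


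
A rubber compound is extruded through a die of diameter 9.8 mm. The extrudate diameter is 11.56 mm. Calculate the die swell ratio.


Die swell ratio = D_extrudate / D_die
= 11.56 / 9.8
= 1.18

Die swell = 1.18


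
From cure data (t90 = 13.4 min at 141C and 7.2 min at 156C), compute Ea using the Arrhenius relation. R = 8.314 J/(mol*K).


T1 = 414.15 K, T2 = 429.15 K
1/T1 - 1/T2 = 8.4397e-05
ln(t1/t2) = ln(13.4/7.2) = 0.6212
Ea = 8.314 * 0.6212 / 8.4397e-05 = 61192.5555 J/mol
Ea = 61.19 kJ/mol

61.19 kJ/mol


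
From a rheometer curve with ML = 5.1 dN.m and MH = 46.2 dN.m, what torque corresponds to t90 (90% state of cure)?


M90 = ML + 0.9 * (MH - ML)
M90 = 5.1 + 0.9 * (46.2 - 5.1)
M90 = 5.1 + 0.9 * 41.1
M90 = 42.09 dN.m

42.09 dN.m


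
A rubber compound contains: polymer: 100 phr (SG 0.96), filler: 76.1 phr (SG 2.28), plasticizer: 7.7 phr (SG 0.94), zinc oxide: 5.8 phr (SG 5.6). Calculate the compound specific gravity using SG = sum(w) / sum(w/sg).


Sum of weights = 189.6
Volume contributions:
  polymer: 100/0.96 = 104.1667
  filler: 76.1/2.28 = 33.3772
  plasticizer: 7.7/0.94 = 8.1915
  zinc oxide: 5.8/5.6 = 1.0357
Sum of volumes = 146.7711
SG = 189.6 / 146.7711 = 1.292

SG = 1.292


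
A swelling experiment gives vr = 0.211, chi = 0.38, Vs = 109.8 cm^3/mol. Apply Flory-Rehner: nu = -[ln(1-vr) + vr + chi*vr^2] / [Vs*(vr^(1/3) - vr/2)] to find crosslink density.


ln(1 - vr) = ln(1 - 0.211) = -0.2370
Numerator = -((-0.2370) + 0.211 + 0.38 * 0.211^2) = 0.0091
Denominator = 109.8 * (0.211^(1/3) - 0.211/2) = 53.7838
nu = 0.0091 / 53.7838 = 1.6866e-04 mol/cm^3

1.6866e-04 mol/cm^3


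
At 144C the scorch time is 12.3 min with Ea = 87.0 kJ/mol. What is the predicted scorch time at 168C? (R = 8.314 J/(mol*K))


Convert temperatures: T1 = 144 + 273.15 = 417.15 K, T2 = 168 + 273.15 = 441.15 K
ts2_new = 12.3 * exp(87000 / 8.314 * (1/441.15 - 1/417.15))
1/T2 - 1/T1 = -1.3042e-04
ts2_new = 3.14 min

3.14 min


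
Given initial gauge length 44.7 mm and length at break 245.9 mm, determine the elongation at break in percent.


Elongation = (Lf - L0) / L0 * 100
= (245.9 - 44.7) / 44.7 * 100
= 201.2 / 44.7 * 100
= 450.1%

450.1%


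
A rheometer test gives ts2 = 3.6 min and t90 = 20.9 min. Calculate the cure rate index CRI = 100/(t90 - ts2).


CRI = 100 / (t90 - ts2)
= 100 / (20.9 - 3.6)
= 100 / 17.3
= 5.78 min^-1

5.78 min^-1


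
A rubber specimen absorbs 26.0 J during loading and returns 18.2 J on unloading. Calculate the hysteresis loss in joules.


Hysteresis loss = loading - unloading
= 26.0 - 18.2
= 7.8 J

7.8 J


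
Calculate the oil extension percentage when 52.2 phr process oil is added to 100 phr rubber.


Oil % = oil / (100 + oil) * 100
= 52.2 / (100 + 52.2) * 100
= 52.2 / 152.2 * 100
= 34.3%

34.3%


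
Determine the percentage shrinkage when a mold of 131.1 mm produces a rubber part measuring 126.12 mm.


Shrinkage = (mold - part) / mold * 100
= (131.1 - 126.12) / 131.1 * 100
= 4.98 / 131.1 * 100
= 3.8%

3.8%


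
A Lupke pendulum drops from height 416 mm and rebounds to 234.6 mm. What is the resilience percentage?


Resilience = h_rebound / h_drop * 100
= 234.6 / 416 * 100
= 56.4%

56.4%


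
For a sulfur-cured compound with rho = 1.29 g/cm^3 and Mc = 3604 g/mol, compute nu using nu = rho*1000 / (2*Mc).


nu = rho * 1000 / (2 * Mc)
nu = 1.29 * 1000 / (2 * 3604)
nu = 1290.0 / 7208
nu = 0.1790 mol/L

0.1790 mol/L


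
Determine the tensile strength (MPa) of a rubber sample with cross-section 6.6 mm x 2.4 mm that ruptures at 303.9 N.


Area = width * thickness = 6.6 * 2.4 = 15.84 mm^2
TS = force / area = 303.9 / 15.84 = 19.19 MPa

19.19 MPa


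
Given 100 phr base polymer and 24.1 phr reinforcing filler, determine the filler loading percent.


Filler % = filler / (rubber + filler) * 100
= 24.1 / (100 + 24.1) * 100
= 24.1 / 124.1 * 100
= 19.42%

19.42%


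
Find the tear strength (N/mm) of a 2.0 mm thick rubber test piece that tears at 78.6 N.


Tear strength = force / thickness
= 78.6 / 2.0
= 39.3 N/mm

39.3 N/mm


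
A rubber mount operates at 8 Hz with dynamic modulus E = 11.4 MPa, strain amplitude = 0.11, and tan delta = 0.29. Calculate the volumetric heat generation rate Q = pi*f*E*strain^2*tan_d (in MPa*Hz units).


Q = pi * f * E * strain^2 * tan_d
= pi * 8 * 11.4 * 0.11^2 * 0.29
= pi * 8 * 11.4 * 0.0121 * 0.29
= 1.0054

Q = 1.0054


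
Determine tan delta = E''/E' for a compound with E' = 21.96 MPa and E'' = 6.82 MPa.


tan delta = E'' / E'
= 6.82 / 21.96
= 0.3106

tan delta = 0.3106


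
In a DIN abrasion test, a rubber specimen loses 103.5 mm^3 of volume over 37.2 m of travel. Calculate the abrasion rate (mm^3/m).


Rate = volume_loss / distance
= 103.5 / 37.2
= 2.782 mm^3/m

2.782 mm^3/m


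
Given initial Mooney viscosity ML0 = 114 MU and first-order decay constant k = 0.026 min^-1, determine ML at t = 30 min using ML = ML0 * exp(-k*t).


ML = ML0 * exp(-k * t)
ML = 114 * exp(-0.026 * 30)
ML = 114 * 0.4584
ML = 52.26 MU

52.26 MU


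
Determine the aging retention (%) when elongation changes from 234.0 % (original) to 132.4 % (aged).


Retention = aged / original * 100
= 132.4 / 234.0 * 100
= 56.6%

56.6%


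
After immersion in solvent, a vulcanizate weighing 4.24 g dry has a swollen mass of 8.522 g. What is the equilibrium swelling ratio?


Q = W_swollen / W_dry
Q = 8.522 / 4.24
Q = 2.01

Q = 2.01


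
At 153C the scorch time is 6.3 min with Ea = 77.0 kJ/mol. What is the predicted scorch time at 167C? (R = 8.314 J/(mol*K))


Convert temperatures: T1 = 153 + 273.15 = 426.15 K, T2 = 167 + 273.15 = 440.15 K
ts2_new = 6.3 * exp(77000 / 8.314 * (1/440.15 - 1/426.15))
1/T2 - 1/T1 = -7.4639e-05
ts2_new = 3.16 min

3.16 min


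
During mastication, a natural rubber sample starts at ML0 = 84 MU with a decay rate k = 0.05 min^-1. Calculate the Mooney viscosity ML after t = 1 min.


ML = ML0 * exp(-k * t)
ML = 84 * exp(-0.05 * 1)
ML = 84 * 0.9512
ML = 79.9 MU

79.9 MU


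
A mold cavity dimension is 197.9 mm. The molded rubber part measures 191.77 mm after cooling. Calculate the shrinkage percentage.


Shrinkage = (mold - part) / mold * 100
= (197.9 - 191.77) / 197.9 * 100
= 6.13 / 197.9 * 100
= 3.1%

3.1%


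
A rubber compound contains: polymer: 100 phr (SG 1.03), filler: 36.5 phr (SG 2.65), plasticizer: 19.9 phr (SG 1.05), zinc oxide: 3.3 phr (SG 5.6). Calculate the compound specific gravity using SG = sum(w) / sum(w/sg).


Sum of weights = 159.7
Volume contributions:
  polymer: 100/1.03 = 97.0874
  filler: 36.5/2.65 = 13.7736
  plasticizer: 19.9/1.05 = 18.9524
  zinc oxide: 3.3/5.6 = 0.5893
Sum of volumes = 130.4026
SG = 159.7 / 130.4026 = 1.225

SG = 1.225


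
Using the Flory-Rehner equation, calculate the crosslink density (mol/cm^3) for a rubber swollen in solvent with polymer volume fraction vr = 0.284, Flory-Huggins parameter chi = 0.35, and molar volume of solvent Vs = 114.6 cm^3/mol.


ln(1 - vr) = ln(1 - 0.284) = -0.3341
Numerator = -((-0.3341) + 0.284 + 0.35 * 0.284^2) = 0.0218
Denominator = 114.6 * (0.284^(1/3) - 0.284/2) = 59.0550
nu = 0.0218 / 59.0550 = 3.6992e-04 mol/cm^3

3.6992e-04 mol/cm^3


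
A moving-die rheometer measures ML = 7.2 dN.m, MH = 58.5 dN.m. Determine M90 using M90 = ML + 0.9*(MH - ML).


M90 = ML + 0.9 * (MH - ML)
M90 = 7.2 + 0.9 * (58.5 - 7.2)
M90 = 7.2 + 0.9 * 51.3
M90 = 53.37 dN.m

53.37 dN.m


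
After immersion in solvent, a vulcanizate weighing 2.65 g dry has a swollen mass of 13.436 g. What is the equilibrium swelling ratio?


Q = W_swollen / W_dry
Q = 13.436 / 2.65
Q = 5.07

Q = 5.07


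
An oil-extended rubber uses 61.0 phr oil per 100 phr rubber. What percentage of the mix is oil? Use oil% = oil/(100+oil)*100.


Oil % = oil / (100 + oil) * 100
= 61.0 / (100 + 61.0) * 100
= 61.0 / 161.0 * 100
= 37.89%

37.89%


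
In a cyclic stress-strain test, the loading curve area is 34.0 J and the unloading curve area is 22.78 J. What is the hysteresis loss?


Hysteresis loss = loading - unloading
= 34.0 - 22.78
= 11.22 J

11.22 J


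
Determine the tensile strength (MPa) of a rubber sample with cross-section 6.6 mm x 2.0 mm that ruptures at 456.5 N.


Area = width * thickness = 6.6 * 2.0 = 13.2 mm^2
TS = force / area = 456.5 / 13.2 = 34.58 MPa

34.58 MPa


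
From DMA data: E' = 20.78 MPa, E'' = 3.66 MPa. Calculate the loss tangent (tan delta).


tan delta = E'' / E'
= 3.66 / 20.78
= 0.1761

tan delta = 0.1761


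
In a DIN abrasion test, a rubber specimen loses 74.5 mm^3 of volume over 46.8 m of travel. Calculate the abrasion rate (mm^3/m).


Rate = volume_loss / distance
= 74.5 / 46.8
= 1.592 mm^3/m

1.592 mm^3/m


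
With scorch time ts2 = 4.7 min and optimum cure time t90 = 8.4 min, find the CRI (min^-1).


CRI = 100 / (t90 - ts2)
= 100 / (8.4 - 4.7)
= 100 / 3.7
= 27.03 min^-1

27.03 min^-1


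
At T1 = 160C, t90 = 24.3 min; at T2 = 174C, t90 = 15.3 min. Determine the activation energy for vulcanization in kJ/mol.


T1 = 433.15 K, T2 = 447.15 K
1/T1 - 1/T2 = 7.2283e-05
ln(t1/t2) = ln(24.3/15.3) = 0.4626
Ea = 8.314 * 0.4626 / 7.2283e-05 = 53210.9789 J/mol
Ea = 53.21 kJ/mol

53.21 kJ/mol


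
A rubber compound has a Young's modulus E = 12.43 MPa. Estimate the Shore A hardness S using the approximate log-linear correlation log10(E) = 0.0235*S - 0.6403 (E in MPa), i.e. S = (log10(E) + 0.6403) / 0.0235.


log10(E) = 0.0235*S - 0.6403  =>  S = (log10(E) + 0.6403) / 0.0235
log10(12.43) = 1.094471
S = (1.094471 + 0.6403) / 0.0235 = 1.734771 / 0.0235
S = 73.8

Shore A = 73.8


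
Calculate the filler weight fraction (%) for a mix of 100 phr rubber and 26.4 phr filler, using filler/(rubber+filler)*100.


Filler % = filler / (rubber + filler) * 100
= 26.4 / (100 + 26.4) * 100
= 26.4 / 126.4 * 100
= 20.89%

20.89%


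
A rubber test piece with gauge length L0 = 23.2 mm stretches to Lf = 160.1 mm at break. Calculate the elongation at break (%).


Elongation = (Lf - L0) / L0 * 100
= (160.1 - 23.2) / 23.2 * 100
= 136.9 / 23.2 * 100
= 590.1%

590.1%


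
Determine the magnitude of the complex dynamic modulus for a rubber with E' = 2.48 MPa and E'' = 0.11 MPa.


|E*| = sqrt(E'^2 + E''^2)
= sqrt(2.48^2 + 0.11^2)
= sqrt(6.1504 + 0.0121)
= 2.482 MPa

2.482 MPa


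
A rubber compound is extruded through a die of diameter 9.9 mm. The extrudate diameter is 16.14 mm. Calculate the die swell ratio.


Die swell ratio = D_extrudate / D_die
= 16.14 / 9.9
= 1.63

Die swell = 1.63


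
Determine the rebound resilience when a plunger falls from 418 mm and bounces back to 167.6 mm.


Resilience = h_rebound / h_drop * 100
= 167.6 / 418 * 100
= 40.1%

40.1%


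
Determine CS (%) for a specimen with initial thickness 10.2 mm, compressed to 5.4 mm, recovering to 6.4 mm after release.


CS = (t0 - recovered) / (t0 - ts) * 100
= (10.2 - 6.4) / (10.2 - 5.4) * 100
= 3.8 / 4.8 * 100
= 79.2%

79.2%


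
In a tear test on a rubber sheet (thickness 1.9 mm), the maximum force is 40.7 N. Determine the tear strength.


Tear strength = force / thickness
= 40.7 / 1.9
= 21.42 N/mm

21.42 N/mm


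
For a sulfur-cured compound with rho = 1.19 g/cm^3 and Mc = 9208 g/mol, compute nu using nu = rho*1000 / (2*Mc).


nu = rho * 1000 / (2 * Mc)
nu = 1.19 * 1000 / (2 * 9208)
nu = 1190.0 / 18416
nu = 0.0646 mol/L

0.0646 mol/L


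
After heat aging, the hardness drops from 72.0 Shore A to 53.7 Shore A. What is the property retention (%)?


Retention = aged / original * 100
= 53.7 / 72.0 * 100
= 74.6%

74.6%


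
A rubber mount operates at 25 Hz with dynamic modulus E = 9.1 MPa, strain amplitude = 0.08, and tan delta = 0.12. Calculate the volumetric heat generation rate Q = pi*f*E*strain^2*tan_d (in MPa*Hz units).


Q = pi * f * E * strain^2 * tan_d
= pi * 25 * 9.1 * 0.08^2 * 0.12
= pi * 25 * 9.1 * 0.0064 * 0.12
= 0.5489

Q = 0.5489


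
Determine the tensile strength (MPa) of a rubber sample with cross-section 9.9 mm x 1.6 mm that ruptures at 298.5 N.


Area = width * thickness = 9.9 * 1.6 = 15.84 mm^2
TS = force / area = 298.5 / 15.84 = 18.84 MPa

18.84 MPa


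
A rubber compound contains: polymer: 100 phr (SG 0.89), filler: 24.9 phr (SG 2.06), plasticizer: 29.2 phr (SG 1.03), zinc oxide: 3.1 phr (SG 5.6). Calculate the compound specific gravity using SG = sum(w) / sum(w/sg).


Sum of weights = 157.2
Volume contributions:
  polymer: 100/0.89 = 112.3596
  filler: 24.9/2.06 = 12.0874
  plasticizer: 29.2/1.03 = 28.3495
  zinc oxide: 3.1/5.6 = 0.5536
Sum of volumes = 153.3500
SG = 157.2 / 153.3500 = 1.025

SG = 1.025


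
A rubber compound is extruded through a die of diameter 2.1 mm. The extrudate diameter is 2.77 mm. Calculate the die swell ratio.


Die swell ratio = D_extrudate / D_die
= 2.77 / 2.1
= 1.319

Die swell = 1.319


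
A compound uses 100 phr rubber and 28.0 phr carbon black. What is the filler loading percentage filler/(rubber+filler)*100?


Filler % = filler / (rubber + filler) * 100
= 28.0 / (100 + 28.0) * 100
= 28.0 / 128.0 * 100
= 21.88%

21.88%


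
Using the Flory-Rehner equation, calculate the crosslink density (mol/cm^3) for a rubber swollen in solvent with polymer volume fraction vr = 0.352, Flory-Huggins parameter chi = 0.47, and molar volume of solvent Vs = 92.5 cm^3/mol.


ln(1 - vr) = ln(1 - 0.352) = -0.4339
Numerator = -((-0.4339) + 0.352 + 0.47 * 0.352^2) = 0.0236
Denominator = 92.5 * (0.352^(1/3) - 0.352/2) = 49.0314
nu = 0.0236 / 49.0314 = 4.8193e-04 mol/cm^3

4.8193e-04 mol/cm^3


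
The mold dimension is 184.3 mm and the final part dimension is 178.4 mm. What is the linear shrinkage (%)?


Shrinkage = (mold - part) / mold * 100
= (184.3 - 178.4) / 184.3 * 100
= 5.9 / 184.3 * 100
= 3.2%

3.2%


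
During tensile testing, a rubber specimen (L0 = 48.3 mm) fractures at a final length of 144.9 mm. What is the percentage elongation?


Elongation = (Lf - L0) / L0 * 100
= (144.9 - 48.3) / 48.3 * 100
= 96.6 / 48.3 * 100
= 200.0%

200.0%


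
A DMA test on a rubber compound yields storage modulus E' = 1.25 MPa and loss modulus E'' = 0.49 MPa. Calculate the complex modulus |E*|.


|E*| = sqrt(E'^2 + E''^2)
= sqrt(1.25^2 + 0.49^2)
= sqrt(1.5625 + 0.2401)
= 1.343 MPa

1.343 MPa


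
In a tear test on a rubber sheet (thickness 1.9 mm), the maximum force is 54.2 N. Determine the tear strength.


Tear strength = force / thickness
= 54.2 / 1.9
= 28.53 N/mm

28.53 N/mm


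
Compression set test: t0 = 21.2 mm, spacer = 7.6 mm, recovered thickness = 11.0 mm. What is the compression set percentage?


CS = (t0 - recovered) / (t0 - ts) * 100
= (21.2 - 11.0) / (21.2 - 7.6) * 100
= 10.2 / 13.6 * 100
= 75.0%

75.0%


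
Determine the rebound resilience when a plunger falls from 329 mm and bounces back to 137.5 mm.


Resilience = h_rebound / h_drop * 100
= 137.5 / 329 * 100
= 41.8%

41.8%


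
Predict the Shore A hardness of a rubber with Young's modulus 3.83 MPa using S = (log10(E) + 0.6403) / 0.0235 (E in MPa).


log10(E) = 0.0235*S - 0.6403  =>  S = (log10(E) + 0.6403) / 0.0235
log10(3.83) = 0.583199
S = (0.583199 + 0.6403) / 0.0235 = 1.223499 / 0.0235
S = 52.1

Shore A = 52.1


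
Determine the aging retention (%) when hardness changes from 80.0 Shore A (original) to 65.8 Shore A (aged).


Retention = aged / original * 100
= 65.8 / 80.0 * 100
= 82.2%

82.2%


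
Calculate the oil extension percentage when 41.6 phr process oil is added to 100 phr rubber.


Oil % = oil / (100 + oil) * 100
= 41.6 / (100 + 41.6) * 100
= 41.6 / 141.6 * 100
= 29.38%

29.38%


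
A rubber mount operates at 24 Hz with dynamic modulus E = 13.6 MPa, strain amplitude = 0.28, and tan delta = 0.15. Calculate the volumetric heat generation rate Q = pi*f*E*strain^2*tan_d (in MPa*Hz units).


Q = pi * f * E * strain^2 * tan_d
= pi * 24 * 13.6 * 0.28^2 * 0.15
= pi * 24 * 13.6 * 0.0784 * 0.15
= 12.0589

Q = 12.0589


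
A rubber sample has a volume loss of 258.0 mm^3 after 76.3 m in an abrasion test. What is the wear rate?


Rate = volume_loss / distance
= 258.0 / 76.3
= 3.381 mm^3/m

3.381 mm^3/m


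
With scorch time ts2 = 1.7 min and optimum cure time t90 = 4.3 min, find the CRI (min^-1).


CRI = 100 / (t90 - ts2)
= 100 / (4.3 - 1.7)
= 100 / 2.6
= 38.46 min^-1

38.46 min^-1


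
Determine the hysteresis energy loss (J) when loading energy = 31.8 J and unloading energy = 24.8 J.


Hysteresis loss = loading - unloading
= 31.8 - 24.8
= 7.0 J

7.0 J


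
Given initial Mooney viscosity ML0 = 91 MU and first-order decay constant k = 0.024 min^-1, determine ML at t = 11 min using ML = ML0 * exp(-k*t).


ML = ML0 * exp(-k * t)
ML = 91 * exp(-0.024 * 11)
ML = 91 * 0.7680
ML = 69.89 MU

69.89 MU


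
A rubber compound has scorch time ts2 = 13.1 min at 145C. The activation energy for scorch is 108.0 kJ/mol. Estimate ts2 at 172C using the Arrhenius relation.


Convert temperatures: T1 = 145 + 273.15 = 418.15 K, T2 = 172 + 273.15 = 445.15 K
ts2_new = 13.1 * exp(108000 / 8.314 * (1/445.15 - 1/418.15))
1/T2 - 1/T1 = -1.4505e-04
ts2_new = 1.99 min

1.99 min


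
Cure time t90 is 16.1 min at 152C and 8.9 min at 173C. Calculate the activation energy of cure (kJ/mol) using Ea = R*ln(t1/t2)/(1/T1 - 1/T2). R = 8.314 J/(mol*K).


T1 = 425.15 K, T2 = 446.15 K
1/T1 - 1/T2 = 1.1071e-04
ln(t1/t2) = ln(16.1/8.9) = 0.5928
Ea = 8.314 * 0.5928 / 1.1071e-04 = 44514.1980 J/mol
Ea = 44.51 kJ/mol

44.51 kJ/mol


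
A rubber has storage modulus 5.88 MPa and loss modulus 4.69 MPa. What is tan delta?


tan delta = E'' / E'
= 4.69 / 5.88
= 0.7976

tan delta = 0.7976


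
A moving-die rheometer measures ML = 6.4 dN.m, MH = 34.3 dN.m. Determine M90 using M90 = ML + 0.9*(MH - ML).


M90 = ML + 0.9 * (MH - ML)
M90 = 6.4 + 0.9 * (34.3 - 6.4)
M90 = 6.4 + 0.9 * 27.9
M90 = 31.51 dN.m

31.51 dN.m


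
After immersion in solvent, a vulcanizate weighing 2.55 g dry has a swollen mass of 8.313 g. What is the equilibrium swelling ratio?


Q = W_swollen / W_dry
Q = 8.313 / 2.55
Q = 3.26

Q = 3.26


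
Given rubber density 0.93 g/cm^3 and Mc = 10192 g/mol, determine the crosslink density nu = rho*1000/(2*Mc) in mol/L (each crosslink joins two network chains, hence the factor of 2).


nu = rho * 1000 / (2 * Mc)
nu = 0.93 * 1000 / (2 * 10192)
nu = 930.0 / 20384
nu = 0.0456 mol/L

0.0456 mol/L


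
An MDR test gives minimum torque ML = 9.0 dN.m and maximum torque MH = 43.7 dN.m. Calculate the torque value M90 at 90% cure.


M90 = ML + 0.9 * (MH - ML)
M90 = 9.0 + 0.9 * (43.7 - 9.0)
M90 = 9.0 + 0.9 * 34.7
M90 = 40.23 dN.m

40.23 dN.m


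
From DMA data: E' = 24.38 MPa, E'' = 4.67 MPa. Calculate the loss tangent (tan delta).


tan delta = E'' / E'
= 4.67 / 24.38
= 0.1916

tan delta = 0.1916


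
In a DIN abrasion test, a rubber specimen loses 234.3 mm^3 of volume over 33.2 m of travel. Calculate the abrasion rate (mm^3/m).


Rate = volume_loss / distance
= 234.3 / 33.2
= 7.057 mm^3/m

7.057 mm^3/m


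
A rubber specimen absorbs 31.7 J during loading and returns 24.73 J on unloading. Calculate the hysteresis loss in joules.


Hysteresis loss = loading - unloading
= 31.7 - 24.73
= 6.97 J

6.97 J


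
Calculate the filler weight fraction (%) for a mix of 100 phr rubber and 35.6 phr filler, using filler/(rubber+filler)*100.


Filler % = filler / (rubber + filler) * 100
= 35.6 / (100 + 35.6) * 100
= 35.6 / 135.6 * 100
= 26.25%

26.25%


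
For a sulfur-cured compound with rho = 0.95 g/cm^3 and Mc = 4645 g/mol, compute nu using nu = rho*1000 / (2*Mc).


nu = rho * 1000 / (2 * Mc)
nu = 0.95 * 1000 / (2 * 4645)
nu = 950.0 / 9290
nu = 0.1023 mol/L

0.1023 mol/L


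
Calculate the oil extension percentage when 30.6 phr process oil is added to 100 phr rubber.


Oil % = oil / (100 + oil) * 100
= 30.6 / (100 + 30.6) * 100
= 30.6 / 130.6 * 100
= 23.43%

23.43%


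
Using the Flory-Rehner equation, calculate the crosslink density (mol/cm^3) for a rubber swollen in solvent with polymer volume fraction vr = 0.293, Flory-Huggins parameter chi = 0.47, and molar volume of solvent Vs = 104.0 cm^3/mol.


ln(1 - vr) = ln(1 - 0.293) = -0.3467
Numerator = -((-0.3467) + 0.293 + 0.47 * 0.293^2) = 0.0134
Denominator = 104.0 * (0.293^(1/3) - 0.293/2) = 53.8393
nu = 0.0134 / 53.8393 = 2.4844e-04 mol/cm^3

2.4844e-04 mol/cm^3


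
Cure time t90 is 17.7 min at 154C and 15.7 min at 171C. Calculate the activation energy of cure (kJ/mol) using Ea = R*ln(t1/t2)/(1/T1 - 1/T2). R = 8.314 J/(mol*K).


T1 = 427.15 K, T2 = 444.15 K
1/T1 - 1/T2 = 8.9606e-05
ln(t1/t2) = ln(17.7/15.7) = 0.1199
Ea = 8.314 * 0.1199 / 8.9606e-05 = 11125.1169 J/mol
Ea = 11.13 kJ/mol

11.13 kJ/mol


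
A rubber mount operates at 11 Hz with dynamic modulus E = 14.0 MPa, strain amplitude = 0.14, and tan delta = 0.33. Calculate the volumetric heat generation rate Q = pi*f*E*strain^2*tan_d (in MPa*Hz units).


Q = pi * f * E * strain^2 * tan_d
= pi * 11 * 14.0 * 0.14^2 * 0.33
= pi * 11 * 14.0 * 0.0196 * 0.33
= 3.1293

Q = 3.1293


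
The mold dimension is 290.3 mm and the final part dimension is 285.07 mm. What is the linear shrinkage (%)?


Shrinkage = (mold - part) / mold * 100
= (290.3 - 285.07) / 290.3 * 100
= 5.23 / 290.3 * 100
= 1.8%

1.8%


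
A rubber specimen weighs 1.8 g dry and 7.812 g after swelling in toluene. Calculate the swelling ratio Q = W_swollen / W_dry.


Q = W_swollen / W_dry
Q = 7.812 / 1.8
Q = 4.34

Q = 4.34


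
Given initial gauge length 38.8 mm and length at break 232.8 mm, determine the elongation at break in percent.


Elongation = (Lf - L0) / L0 * 100
= (232.8 - 38.8) / 38.8 * 100
= 194.0 / 38.8 * 100
= 500.0%

500.0%


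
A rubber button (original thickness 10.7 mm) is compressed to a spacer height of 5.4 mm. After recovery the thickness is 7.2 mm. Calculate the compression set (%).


CS = (t0 - recovered) / (t0 - ts) * 100
= (10.7 - 7.2) / (10.7 - 5.4) * 100
= 3.5 / 5.3 * 100
= 66.0%

66.0%


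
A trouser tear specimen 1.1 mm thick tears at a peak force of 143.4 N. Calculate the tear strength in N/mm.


Tear strength = force / thickness
= 143.4 / 1.1
= 130.36 N/mm

130.36 N/mm


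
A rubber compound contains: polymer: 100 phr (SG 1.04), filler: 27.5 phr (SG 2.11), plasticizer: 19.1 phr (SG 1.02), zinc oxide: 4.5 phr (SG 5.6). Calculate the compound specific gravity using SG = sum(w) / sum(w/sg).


Sum of weights = 151.1
Volume contributions:
  polymer: 100/1.04 = 96.1538
  filler: 27.5/2.11 = 13.0332
  plasticizer: 19.1/1.02 = 18.7255
  zinc oxide: 4.5/5.6 = 0.8036
Sum of volumes = 128.7161
SG = 151.1 / 128.7161 = 1.174

SG = 1.174


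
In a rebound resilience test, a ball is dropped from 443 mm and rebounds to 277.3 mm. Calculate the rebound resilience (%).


Resilience = h_rebound / h_drop * 100
= 277.3 / 443 * 100
= 62.6%

62.6%


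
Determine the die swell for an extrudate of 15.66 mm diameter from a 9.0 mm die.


Die swell ratio = D_extrudate / D_die
= 15.66 / 9.0
= 1.74

Die swell = 1.74


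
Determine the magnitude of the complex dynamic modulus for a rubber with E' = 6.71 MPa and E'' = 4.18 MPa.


|E*| = sqrt(E'^2 + E''^2)
= sqrt(6.71^2 + 4.18^2)
= sqrt(45.0241 + 17.4724)
= 7.905 MPa

7.905 MPa


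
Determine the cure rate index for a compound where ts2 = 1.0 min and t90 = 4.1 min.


CRI = 100 / (t90 - ts2)
= 100 / (4.1 - 1.0)
= 100 / 3.1
= 32.26 min^-1

32.26 min^-1


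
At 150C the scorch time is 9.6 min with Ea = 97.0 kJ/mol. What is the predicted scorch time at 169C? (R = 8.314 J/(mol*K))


Convert temperatures: T1 = 150 + 273.15 = 423.15 K, T2 = 169 + 273.15 = 442.15 K
ts2_new = 9.6 * exp(97000 / 8.314 * (1/442.15 - 1/423.15))
1/T2 - 1/T1 = -1.0155e-04
ts2_new = 2.94 min

2.94 min


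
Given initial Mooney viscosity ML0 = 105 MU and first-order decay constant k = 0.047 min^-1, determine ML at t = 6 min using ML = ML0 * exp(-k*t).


ML = ML0 * exp(-k * t)
ML = 105 * exp(-0.047 * 6)
ML = 105 * 0.7543
ML = 79.2 MU

79.2 MU


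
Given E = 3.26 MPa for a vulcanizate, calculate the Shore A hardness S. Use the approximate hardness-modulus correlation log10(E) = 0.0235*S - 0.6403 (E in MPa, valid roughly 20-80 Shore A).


log10(E) = 0.0235*S - 0.6403  =>  S = (log10(E) + 0.6403) / 0.0235
log10(3.26) = 0.513218
S = (0.513218 + 0.6403) / 0.0235 = 1.153518 / 0.0235
S = 49.1

Shore A = 49.1


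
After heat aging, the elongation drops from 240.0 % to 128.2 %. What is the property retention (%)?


Retention = aged / original * 100
= 128.2 / 240.0 * 100
= 53.4%

53.4%


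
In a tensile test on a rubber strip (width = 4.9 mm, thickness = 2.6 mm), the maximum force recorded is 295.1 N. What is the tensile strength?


Area = width * thickness = 4.9 * 2.6 = 12.74 mm^2
TS = force / area = 295.1 / 12.74 = 23.16 MPa

23.16 MPa


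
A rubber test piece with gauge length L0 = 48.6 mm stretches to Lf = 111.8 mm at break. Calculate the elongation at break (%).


Elongation = (Lf - L0) / L0 * 100
= (111.8 - 48.6) / 48.6 * 100
= 63.2 / 48.6 * 100
= 130.0%

130.0%


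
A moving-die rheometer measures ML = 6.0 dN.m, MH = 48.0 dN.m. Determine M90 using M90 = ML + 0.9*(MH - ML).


M90 = ML + 0.9 * (MH - ML)
M90 = 6.0 + 0.9 * (48.0 - 6.0)
M90 = 6.0 + 0.9 * 42.0
M90 = 43.8 dN.m

43.8 dN.m


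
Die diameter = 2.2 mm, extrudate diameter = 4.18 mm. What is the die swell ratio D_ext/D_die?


Die swell ratio = D_extrudate / D_die
= 4.18 / 2.2
= 1.9

Die swell = 1.9


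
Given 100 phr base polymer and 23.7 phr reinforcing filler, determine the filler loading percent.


Filler % = filler / (rubber + filler) * 100
= 23.7 / (100 + 23.7) * 100
= 23.7 / 123.7 * 100
= 19.16%

19.16%


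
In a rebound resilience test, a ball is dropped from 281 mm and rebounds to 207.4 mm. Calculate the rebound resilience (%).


Resilience = h_rebound / h_drop * 100
= 207.4 / 281 * 100
= 73.8%

73.8%


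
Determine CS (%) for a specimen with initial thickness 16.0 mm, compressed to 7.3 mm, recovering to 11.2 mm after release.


CS = (t0 - recovered) / (t0 - ts) * 100
= (16.0 - 11.2) / (16.0 - 7.3) * 100
= 4.8 / 8.7 * 100
= 55.2%

55.2%


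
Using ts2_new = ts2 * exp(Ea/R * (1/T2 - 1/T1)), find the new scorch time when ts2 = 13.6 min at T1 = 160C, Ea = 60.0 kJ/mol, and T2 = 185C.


Convert temperatures: T1 = 160 + 273.15 = 433.15 K, T2 = 185 + 273.15 = 458.15 K
ts2_new = 13.6 * exp(60000 / 8.314 * (1/458.15 - 1/433.15))
1/T2 - 1/T1 = -1.2598e-04
ts2_new = 5.48 min

5.48 min


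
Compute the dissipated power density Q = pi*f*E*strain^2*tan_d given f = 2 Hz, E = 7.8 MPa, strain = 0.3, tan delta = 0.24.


Q = pi * f * E * strain^2 * tan_d
= pi * 2 * 7.8 * 0.3^2 * 0.24
= pi * 2 * 7.8 * 0.0900 * 0.24
= 1.0586

Q = 1.0586


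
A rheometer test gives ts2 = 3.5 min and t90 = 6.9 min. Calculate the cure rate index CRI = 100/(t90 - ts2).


CRI = 100 / (t90 - ts2)
= 100 / (6.9 - 3.5)
= 100 / 3.4
= 29.41 min^-1

29.41 min^-1


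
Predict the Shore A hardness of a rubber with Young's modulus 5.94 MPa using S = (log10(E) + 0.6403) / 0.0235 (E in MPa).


log10(E) = 0.0235*S - 0.6403  =>  S = (log10(E) + 0.6403) / 0.0235
log10(5.94) = 0.773786
S = (0.773786 + 0.6403) / 0.0235 = 1.414086 / 0.0235
S = 60.2

Shore A = 60.2


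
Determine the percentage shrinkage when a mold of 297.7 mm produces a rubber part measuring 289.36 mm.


Shrinkage = (mold - part) / mold * 100
= (297.7 - 289.36) / 297.7 * 100
= 8.34 / 297.7 * 100
= 2.8%

2.8%


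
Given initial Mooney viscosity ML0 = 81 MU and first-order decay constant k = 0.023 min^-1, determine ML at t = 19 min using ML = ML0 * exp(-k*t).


ML = ML0 * exp(-k * t)
ML = 81 * exp(-0.023 * 19)
ML = 81 * 0.6460
ML = 52.32 MU

52.32 MU


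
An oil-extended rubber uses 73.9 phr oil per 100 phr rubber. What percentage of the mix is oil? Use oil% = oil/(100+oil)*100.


Oil % = oil / (100 + oil) * 100
= 73.9 / (100 + 73.9) * 100
= 73.9 / 173.9 * 100
= 42.5%

42.5%


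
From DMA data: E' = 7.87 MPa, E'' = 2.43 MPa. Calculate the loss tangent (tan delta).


tan delta = E'' / E'
= 2.43 / 7.87
= 0.3088

tan delta = 0.3088


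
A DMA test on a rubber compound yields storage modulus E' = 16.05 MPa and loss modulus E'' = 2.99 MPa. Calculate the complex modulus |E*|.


|E*| = sqrt(E'^2 + E''^2)
= sqrt(16.05^2 + 2.99^2)
= sqrt(257.6025 + 8.9401)
= 16.326 MPa

16.326 MPa


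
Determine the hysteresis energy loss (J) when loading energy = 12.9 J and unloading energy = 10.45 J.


Hysteresis loss = loading - unloading
= 12.9 - 10.45
= 2.45 J

2.45 J


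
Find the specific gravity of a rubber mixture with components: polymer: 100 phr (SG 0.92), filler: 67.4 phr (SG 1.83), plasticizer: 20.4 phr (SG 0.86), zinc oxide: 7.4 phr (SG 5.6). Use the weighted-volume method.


Sum of weights = 195.2
Volume contributions:
  polymer: 100/0.92 = 108.6957
  filler: 67.4/1.83 = 36.8306
  plasticizer: 20.4/0.86 = 23.7209
  zinc oxide: 7.4/5.6 = 1.3214
Sum of volumes = 170.5686
SG = 195.2 / 170.5686 = 1.144

SG = 1.144
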